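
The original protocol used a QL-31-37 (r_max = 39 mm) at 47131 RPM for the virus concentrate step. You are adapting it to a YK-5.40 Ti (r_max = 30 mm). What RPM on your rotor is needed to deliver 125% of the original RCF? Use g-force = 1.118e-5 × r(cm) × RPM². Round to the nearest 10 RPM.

60080 RPM

Original rotor: r = 39 mm = 3.9 cm
RCF_original = 1.118 × 10⁻⁵ × 3.9 × (47131)² = 1.118 × 10⁻⁵ × 3.9 × 2,221,331,161 ≈ 96,854.5 × g
Target RCF = 1.25 × 96,854.5 ≈ 121,068.1 × g
Your rotor: r = 30 mm = 3.0 cm
121,068.1 = 1.118 × 10⁻⁵ × 3 × N²
N² = 121,068.1 / (3.354 × 10⁻⁵) = 3,609,663,089
N ≈ √3,609,663,089 ≈ 60,080.5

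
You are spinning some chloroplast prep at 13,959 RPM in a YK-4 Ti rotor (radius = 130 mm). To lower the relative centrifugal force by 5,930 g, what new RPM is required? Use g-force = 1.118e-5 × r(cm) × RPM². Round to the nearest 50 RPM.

r = 130 mm = 13.0 cm
Current RCF = 1.118 × 10⁻⁵ × 13 × (13959)² = 1.118 × 10⁻⁵ × 13 × 194,853,681 ≈ 28,320 × g
Target RCF = 28,320 − 5,930 = 22,390 × g
N² = 22,390 / (14.534 × 10⁻⁵) = 154,052,566
N ≈ √154,052,566 ≈ 12,411.8

≈ 12400 RPM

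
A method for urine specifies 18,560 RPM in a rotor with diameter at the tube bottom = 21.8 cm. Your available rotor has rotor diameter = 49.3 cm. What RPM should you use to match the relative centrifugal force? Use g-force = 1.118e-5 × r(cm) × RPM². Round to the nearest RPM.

12342 RPM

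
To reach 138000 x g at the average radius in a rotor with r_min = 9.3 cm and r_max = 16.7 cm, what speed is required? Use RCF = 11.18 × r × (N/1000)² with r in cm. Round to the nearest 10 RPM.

r_avg = (9.3 + 16.7) / 2 = 13 cm
RCF = 11.18 × r × (N/1000)²
138,000 = 11.18 × 13 × (N/1000)²
(N/1000)² = 138,000 / 145.34 = 949.4977
N = 1000 × √949.4977 ≈ 30,813.9

30810 RPM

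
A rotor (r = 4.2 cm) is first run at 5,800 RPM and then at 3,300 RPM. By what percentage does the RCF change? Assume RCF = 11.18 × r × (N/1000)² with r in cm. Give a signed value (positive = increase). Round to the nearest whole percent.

RCF ∝ N², so the ratio is (3300/5800)² = (0.568966)² = 0.3237.
Change = 0.3237 − 1 = -0.6763 → -67.6%.

-68%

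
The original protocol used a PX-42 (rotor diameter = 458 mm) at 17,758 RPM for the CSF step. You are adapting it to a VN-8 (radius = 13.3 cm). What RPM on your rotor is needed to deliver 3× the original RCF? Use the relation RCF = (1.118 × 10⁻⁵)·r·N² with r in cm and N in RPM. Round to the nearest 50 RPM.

40350 RPM

Original rotor: r = 458 mm / 2 = 229 mm = 22.9 cm
RCF = 1.118 × 10⁻⁵ × r × N²
RCF_original = 1.118 × 10⁻⁵ × 22.9 × (17758)² = 1.118 × 10⁻⁵ × 22.9 × 315,346,564 ≈ 80,735.7 × g
Target RCF = 3 × 80,735.7 ≈ 242,207.1 × g
242,207.1 = 1.118 × 10⁻⁵ × 13.3 × N²
N² = 242,207.1 / (14.8694 × 10⁻⁵) = 1,628,896,257
N ≈ √1,628,896,257 ≈ 40,359.6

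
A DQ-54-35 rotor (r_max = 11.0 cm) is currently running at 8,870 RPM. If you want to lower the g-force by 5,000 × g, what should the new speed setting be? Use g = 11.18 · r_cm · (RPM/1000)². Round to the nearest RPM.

Current RCF = 11.18 × 11 × (8.87)² = 11.18 × 11 × 78.6769 ≈ 9,675.7 × g
Target RCF = 9,675.7 − 5,000 = 4,675.7 × g
(N/1000)² = 4,675.7 / 122.98 = 38.02
N = 1000 × √38.02 ≈ 6,166.0

6166 RPM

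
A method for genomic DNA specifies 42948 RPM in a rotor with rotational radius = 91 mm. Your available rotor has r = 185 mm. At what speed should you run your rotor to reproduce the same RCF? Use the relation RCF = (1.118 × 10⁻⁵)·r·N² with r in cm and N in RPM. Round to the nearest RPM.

30122 RPM

Original rotor: r = 91 mm = 9.1 cm
RCF = 1.118 × 10⁻⁵ × r × N²
RCF_original = 1.118 × 10⁻⁵ × 9.1 × (42948)² = 1.118 × 10⁻⁵ × 9.1 × 1,844,530,704 ≈ 187,658.9 × g
Your rotor: r = 185 mm = 18.5 cm
187,658.9 = 1.118 × 10⁻⁵ × 18.5 × N²
N² = 187,658.9 / (20.683 × 10⁻⁵) = 907,309,868
N ≈ √907,309,868 ≈ 30,121.6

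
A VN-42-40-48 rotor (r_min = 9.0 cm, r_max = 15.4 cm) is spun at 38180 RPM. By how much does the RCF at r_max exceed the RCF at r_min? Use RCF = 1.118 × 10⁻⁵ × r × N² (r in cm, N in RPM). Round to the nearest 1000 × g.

≈ 104000 × g

RCF_max = 1.118 × 10⁻⁵ × 15.4 × (38180)² = 1.118 × 10⁻⁵ × 15.4 × 1,457,712,400 ≈ 250,977.3 × g
RCF_min = 1.118 × 10⁻⁵ × 9 × (38180)² = 1.118 × 10⁻⁵ × 9 × 1,457,712,400 ≈ 146,675 × g
ΔRCF = 250,977.3 − 146,675 = 104,302.3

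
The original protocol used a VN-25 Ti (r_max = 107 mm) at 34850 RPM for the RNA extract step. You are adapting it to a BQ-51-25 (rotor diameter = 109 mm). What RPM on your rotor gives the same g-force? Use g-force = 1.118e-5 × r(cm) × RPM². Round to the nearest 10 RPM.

48830 RPM

Original rotor: r = 107 mm = 10.7 cm
RCF_original = 1.118 × 10⁻⁵ × 10.7 × (34850)² = 1.118 × 10⁻⁵ × 10.7 × 1,214,522,500 ≈ 145,288.5 × g
Your rotor: r = 109 mm / 2 = 54.5 mm = 5.45 cm
145,288.5 = 1.118 × 10⁻⁵ × 5.45 × N²
N² = 145,288.5 / (6.0931 × 10⁻⁵) = 2,384,475,883
N ≈ √2,384,475,883 ≈ 48,831.1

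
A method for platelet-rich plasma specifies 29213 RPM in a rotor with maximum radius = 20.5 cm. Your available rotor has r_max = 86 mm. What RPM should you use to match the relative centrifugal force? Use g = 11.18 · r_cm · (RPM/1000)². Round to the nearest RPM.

RCF_original = 11.18 × 20.5 × (29.213)² = 11.18 × 20.5 × 853.399369 ≈ 195,590.6 × g
Your rotor: r = 86 mm = 8.6 cm
195,590.6 = 11.18 × 8.6 × (N/1000)²
(N/1000)² = 195,590.6 / 96.148 = 2034.266
N = 1000 × √2034.266 ≈ 45,102.8

45103 RPM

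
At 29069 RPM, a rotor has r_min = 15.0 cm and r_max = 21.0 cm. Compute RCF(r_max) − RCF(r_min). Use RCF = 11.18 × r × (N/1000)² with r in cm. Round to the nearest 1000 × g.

RCF_max = 11.18 × 21 × (29.069)² = 11.18 × 21 × 845.006761 ≈ 198,390.7 × g
RCF_min = 11.18 × 15 × (29.069)² = 11.18 × 15 × 845.006761 ≈ 141,707.6 × g
ΔRCF = 198,390.7 − 141,707.6 = 56,683.1

ΔRCF ≈ 57000 × g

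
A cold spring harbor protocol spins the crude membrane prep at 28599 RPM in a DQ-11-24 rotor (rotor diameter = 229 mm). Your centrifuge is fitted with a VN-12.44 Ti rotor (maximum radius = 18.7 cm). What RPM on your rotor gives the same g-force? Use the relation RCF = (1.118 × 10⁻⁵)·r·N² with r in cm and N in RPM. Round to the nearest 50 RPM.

Original rotor: r = 229 mm / 2 = 114.5 mm = 11.45 cm
RCF_original = 1.118 × 10⁻⁵ × 11.45 × (28599)² = 1.118 × 10⁻⁵ × 11.45 × 817,902,801 ≈ 104,700.6 × g
104,700.6 = 1.118 × 10⁻⁵ × 18.7 × N²
N² = 104,700.6 / (20.9066 × 10⁻⁵) = 500,801,661
N ≈ √500,801,661 ≈ 22,378.6

≈ 22400 RPM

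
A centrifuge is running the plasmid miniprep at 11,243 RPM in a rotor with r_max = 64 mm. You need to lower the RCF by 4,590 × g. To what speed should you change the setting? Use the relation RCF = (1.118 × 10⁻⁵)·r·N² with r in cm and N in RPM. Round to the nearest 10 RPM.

N₂ ≈ 7890 RPM

r = 64 mm = 6.4 cm
Current RCF = 1.118 × 10⁻⁵ × 6.4 × (11243)² = 1.118 × 10⁻⁵ × 6.4 × 126,405,049 ≈ 9,044.5 × g
Target RCF = 9,044.5 − 4,590 = 4,454.5 × g
N² = 4,454.5 / (7.1552 × 10⁻⁵) = 62,255,423
N ≈ √62,255,423 ≈ 7,890.2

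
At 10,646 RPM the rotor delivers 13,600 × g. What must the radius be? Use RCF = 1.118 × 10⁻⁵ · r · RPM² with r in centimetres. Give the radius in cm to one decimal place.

13600 = 1.118 × 10⁻⁵ × r × (10646)²
r = 13600 / (1.118 × 10⁻⁵ × 113,337,316) = 13600 / 1267.111 ≈ 10.733 cm

r ≈ 10.7 cm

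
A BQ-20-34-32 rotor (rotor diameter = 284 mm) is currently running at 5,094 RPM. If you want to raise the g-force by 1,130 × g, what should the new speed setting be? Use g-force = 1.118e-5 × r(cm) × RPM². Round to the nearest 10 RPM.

r = 284 mm / 2 = 142 mm = 14.2 cm
Current RCF = 1.118 × 10⁻⁵ × 14.2 × (5094)² = 1.118 × 10⁻⁵ × 14.2 × 25,948,836 ≈ 4,119.5 × g
Target RCF = 4,119.5 + 1,130 = 5,249.5 × g
N² = 5,249.5 / (15.8756 × 10⁻⁵) = 33,066,467
N ≈ √33,066,467 ≈ 5,750.3

≈ 5750 RPM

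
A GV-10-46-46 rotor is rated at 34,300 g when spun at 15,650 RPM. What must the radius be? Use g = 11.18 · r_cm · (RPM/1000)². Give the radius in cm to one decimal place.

≈ 12.5 cm

RCF = 11.18 × r × (N/1000)²
34300 = 11.18 × r × (15.65)²
r = 34300 / (11.18 × 244.9225) = 34300 / 2738.234 ≈ 12.526 cm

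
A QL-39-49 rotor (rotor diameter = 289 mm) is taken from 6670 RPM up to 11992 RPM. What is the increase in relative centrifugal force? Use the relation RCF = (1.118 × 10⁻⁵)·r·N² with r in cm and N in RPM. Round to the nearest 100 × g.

≈ 16000 × g

r = 289 mm / 2 = 144.5 mm = 14.45 cm
RCF₁ = 1.118 × 10⁻⁵ × 14.45 × (6670)² = 1.118 × 10⁻⁵ × 14.45 × 44,488,900 ≈ 7,187.2 × g
RCF₂ = 1.118 × 10⁻⁵ × 14.45 × (11992)² = 1.118 × 10⁻⁵ × 14.45 × 143,808,064 ≈ 23,232.3 × g
Increase = 23,232.3 − 7,187.2 = 16,045.1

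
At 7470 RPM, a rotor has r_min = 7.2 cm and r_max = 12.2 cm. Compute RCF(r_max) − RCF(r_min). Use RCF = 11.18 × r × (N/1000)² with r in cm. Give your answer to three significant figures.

≈ 3120 × g

RCF_max = 11.18 × 12.2 × (7.47)² = 11.18 × 12.2 × 55.8009 ≈ 7,611 × g
RCF_min = 11.18 × 7.2 × (7.47)² = 11.18 × 7.2 × 55.8009 ≈ 4,491.7 × g
ΔRCF = 7,611 − 4,491.7 = 3,119.3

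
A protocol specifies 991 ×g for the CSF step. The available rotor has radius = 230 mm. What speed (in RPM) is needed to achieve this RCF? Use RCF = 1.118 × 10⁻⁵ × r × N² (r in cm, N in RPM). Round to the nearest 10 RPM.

r = 230 mm = 23.0 cm
RCF = 1.118 × 10⁻⁵ × r × N²
991 = 1.118 × 10⁻⁵ × 23 × N²
N² = 991 / (25.714 × 10⁻⁵) = 3,853,932
N ≈ √3,853,932 ≈ 1,963.1

≈ 1960 RPM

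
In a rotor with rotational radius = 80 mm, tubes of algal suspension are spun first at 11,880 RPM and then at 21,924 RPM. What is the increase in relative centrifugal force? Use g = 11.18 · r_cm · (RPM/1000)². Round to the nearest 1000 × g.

≈ 30000 × g

r = 80 mm = 8.0 cm
RCF₁ = 11.18 × 8 × (11.88)² = 11.18 × 8 × 141.1344 ≈ 12,623.1 × g
RCF₂ = 11.18 × 8 × (21.924)² = 11.18 × 8 × 480.661776 ≈ 42,990.4 × g
Increase = 42,990.4 − 12,623.1 = 30,367.3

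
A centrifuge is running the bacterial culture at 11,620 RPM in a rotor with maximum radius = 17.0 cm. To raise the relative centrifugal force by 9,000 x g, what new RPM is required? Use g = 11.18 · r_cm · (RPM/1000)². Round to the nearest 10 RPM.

Current RCF = 11.18 × 17 × (11.62)² = 11.18 × 17 × 135.0244 ≈ 25,662.7 × g
Target RCF = 25,662.7 + 9,000 = 34,662.7 × g
(N/1000)² = 34,662.7 / 190.06 = 182.3777
N = 1000 × √182.3777 ≈ 13,504.7

N₂ ≈ 13500 RPM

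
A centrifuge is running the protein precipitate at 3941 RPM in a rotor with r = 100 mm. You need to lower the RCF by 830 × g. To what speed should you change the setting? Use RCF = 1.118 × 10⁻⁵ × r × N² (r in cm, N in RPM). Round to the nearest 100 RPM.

r = 100 mm = 10.0 cm
Current RCF = 1.118 × 10⁻⁵ × 10 × (3941)² = 1.118 × 10⁻⁵ × 10 × 15,531,481 ≈ 1,736.4 × g
Target RCF = 1,736.4 − 830 = 906.4 × g
N² = 906.4 / (11.18 × 10⁻⁵) = 8,107,335
N ≈ √8,107,335 ≈ 2,847.3

N₂ ≈ 2800 RPM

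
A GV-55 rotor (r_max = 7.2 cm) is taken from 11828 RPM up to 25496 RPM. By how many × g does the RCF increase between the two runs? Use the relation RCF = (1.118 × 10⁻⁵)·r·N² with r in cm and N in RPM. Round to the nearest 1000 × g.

RCF₁ = 1.118 × 10⁻⁵ × 7.2 × (11828)² = 1.118 × 10⁻⁵ × 7.2 × 139,901,584 ≈ 11,261.5 × g
RCF₂ = 1.118 × 10⁻⁵ × 7.2 × (25496)² = 1.118 × 10⁻⁵ × 7.2 × 650,046,016 ≈ 52,326.1 × g
Increase = 52,326.1 − 11,261.5 = 41,064.6

41000 × g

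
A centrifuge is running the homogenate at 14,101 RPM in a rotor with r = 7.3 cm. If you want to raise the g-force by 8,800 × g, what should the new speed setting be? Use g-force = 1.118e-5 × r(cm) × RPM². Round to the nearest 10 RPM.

N₂ ≈ 17510 RPM

Current RCF = 1.118 × 10⁻⁵ × 7.3 × (14101)² = 1.118 × 10⁻⁵ × 7.3 × 198,838,201 ≈ 16,228 × g
Target RCF = 16,228 + 8,800 = 25,028 × g
N² = 25,028 / (8.1614 × 10⁻⁵) = 306,663,073
N ≈ √306,663,073 ≈ 17,511.8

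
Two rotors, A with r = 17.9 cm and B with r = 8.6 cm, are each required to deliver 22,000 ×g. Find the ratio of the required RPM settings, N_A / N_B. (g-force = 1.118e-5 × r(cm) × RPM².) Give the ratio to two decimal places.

At fixed RCF, N ∝ 1/√r, so N_A/N_B = √(r_B/r_A) = √(8.6/17.9) = √0.480447 = 0.6931.

0.69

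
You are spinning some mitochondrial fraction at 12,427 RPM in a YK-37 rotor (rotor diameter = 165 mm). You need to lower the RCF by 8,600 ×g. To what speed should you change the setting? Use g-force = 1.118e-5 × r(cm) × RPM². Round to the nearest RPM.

≈ 7822 RPM

r = 165 mm / 2 = 82.5 mm = 8.25 cm
Current RCF = 1.118 × 10⁻⁵ × 8.25 × (12427)² = 1.118 × 10⁻⁵ × 8.25 × 154,430,329 ≈ 14,243.9 × g
Target RCF = 14,243.9 − 8,600 = 5,643.9 × g
N² = 5,643.9 / (9.2235 × 10⁻⁵) = 61,190,437
N ≈ √61,190,437 ≈ 7,822.4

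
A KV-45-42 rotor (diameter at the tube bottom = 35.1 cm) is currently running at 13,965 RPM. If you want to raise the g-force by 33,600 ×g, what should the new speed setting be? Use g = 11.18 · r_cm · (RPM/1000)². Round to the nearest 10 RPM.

r = 35.1 / 2 = 17.55 cm
Current RCF = 11.18 × 17.55 × (13.965)² = 11.18 × 17.55 × 195.021225 ≈ 38,264.9 × g
Target RCF = 38,264.9 + 33,600 = 71,864.9 × g
(N/1000)² = 71,864.9 / 196.209 = 366.2671
N = 1000 × √366.2671 ≈ 19,138.1

≈ 19140 RPM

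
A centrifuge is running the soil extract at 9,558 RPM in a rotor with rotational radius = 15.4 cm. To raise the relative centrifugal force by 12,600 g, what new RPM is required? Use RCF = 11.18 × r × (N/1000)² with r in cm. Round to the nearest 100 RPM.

≈ 12800 RPM

Current RCF = 11.18 × 15.4 × (9.558)² = 11.18 × 15.4 × 91.355364 ≈ 15,728.8 × g
Target RCF = 15,728.8 + 12,600 = 28,328.8 × g
(N/1000)² = 28,328.8 / 172.172 = 164.5378
N = 1000 × √164.5378 ≈ 12,827.2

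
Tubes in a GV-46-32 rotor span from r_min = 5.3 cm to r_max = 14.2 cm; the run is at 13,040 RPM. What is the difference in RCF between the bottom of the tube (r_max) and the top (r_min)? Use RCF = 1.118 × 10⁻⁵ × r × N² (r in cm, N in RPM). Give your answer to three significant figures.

RCF_max = 1.118 × 10⁻⁵ × 14.2 × (13040)² = 1.118 × 10⁻⁵ × 14.2 × 170,041,600 ≈ 26,995.1 × g
RCF_min = 1.118 × 10⁻⁵ × 5.3 × (13040)² = 1.118 × 10⁻⁵ × 5.3 × 170,041,600 ≈ 10,075.6 × g
ΔRCF = 26,995.1 − 10,075.6 = 16,919.5

16900 ×g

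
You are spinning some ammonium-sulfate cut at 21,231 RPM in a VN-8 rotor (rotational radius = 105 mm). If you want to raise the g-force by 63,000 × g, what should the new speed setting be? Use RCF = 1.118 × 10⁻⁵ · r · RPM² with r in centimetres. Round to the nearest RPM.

r = 105 mm = 10.5 cm
Current RCF = 1.118 × 10⁻⁵ × 10.5 × (21231)² = 1.118 × 10⁻⁵ × 10.5 × 450,755,361 ≈ 52,914.2 × g
Target RCF = 52,914.2 + 63,000 = 115,914.2 × g
N² = 115,914.2 / (11.739 × 10⁻⁵) = 987,428,231
N ≈ √987,428,231 ≈ 31,423.4

≈ 31423 RPM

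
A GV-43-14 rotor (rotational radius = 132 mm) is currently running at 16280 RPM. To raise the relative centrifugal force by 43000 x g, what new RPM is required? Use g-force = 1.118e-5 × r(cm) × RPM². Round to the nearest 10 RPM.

r = 132 mm = 13.2 cm
Current RCF = 1.118 × 10⁻⁵ × 13.2 × (16280)² = 1.118 × 10⁻⁵ × 13.2 × 265,038,400 ≈ 39,113.3 × g
Target RCF = 39,113.3 + 43,000 = 82,113.3 × g
N² = 82,113.3 / (14.7576 × 10⁻⁵) = 556,413,644
N ≈ √556,413,644 ≈ 23,588.4

N₂ ≈ 23590 RPM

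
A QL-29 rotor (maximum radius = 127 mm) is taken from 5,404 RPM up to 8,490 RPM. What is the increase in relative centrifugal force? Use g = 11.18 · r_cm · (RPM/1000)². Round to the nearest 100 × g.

r = 127 mm = 12.7 cm
RCF₁ = 11.18 × 12.7 × (5.404)² = 11.18 × 12.7 × 29.203216 ≈ 4,146.4 × g
RCF₂ = 11.18 × 12.7 × (8.49)² = 11.18 × 12.7 × 72.0801 ≈ 10,234.4 × g
Increase = 10,234.4 − 4,146.4 = 6,088

≈ 6100 g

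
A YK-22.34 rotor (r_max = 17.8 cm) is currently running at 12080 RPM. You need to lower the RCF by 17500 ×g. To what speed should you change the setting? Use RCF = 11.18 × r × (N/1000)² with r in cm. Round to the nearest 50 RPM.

Current RCF = 11.18 × 17.8 × (12.08)² = 11.18 × 17.8 × 145.9264 ≈ 29,039.9 × g
Target RCF = 29,039.9 − 17,500 = 11,539.9 × g
(N/1000)² = 11,539.9 / 199.004 = 57.98828
N = 1000 × √57.98828 ≈ 7,615.0

N₂ ≈ 7600 RPM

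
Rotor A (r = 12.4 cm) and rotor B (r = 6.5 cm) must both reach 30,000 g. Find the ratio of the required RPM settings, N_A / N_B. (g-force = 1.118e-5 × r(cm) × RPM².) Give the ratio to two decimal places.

0.72

At fixed RCF, N ∝ 1/√r, so N_A/N_B = √(r_B/r_A) = √(6.5/12.4) = √0.524194 = 0.7240.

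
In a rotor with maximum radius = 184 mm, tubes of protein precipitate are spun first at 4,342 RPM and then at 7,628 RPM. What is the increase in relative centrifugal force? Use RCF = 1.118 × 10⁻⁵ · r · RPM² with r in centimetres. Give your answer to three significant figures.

r = 184 mm = 18.4 cm
RCF₁ = 1.118 × 10⁻⁵ × 18.4 × (4342)² = 1.118 × 10⁻⁵ × 18.4 × 18,852,964 ≈ 3,878.3 × g
RCF₂ = 1.118 × 10⁻⁵ × 18.4 × (7628)² = 1.118 × 10⁻⁵ × 18.4 × 58,186,384 ≈ 11,969.6 × g
Increase = 11,969.6 − 3,878.3 = 8,091.3

≈ 8090 g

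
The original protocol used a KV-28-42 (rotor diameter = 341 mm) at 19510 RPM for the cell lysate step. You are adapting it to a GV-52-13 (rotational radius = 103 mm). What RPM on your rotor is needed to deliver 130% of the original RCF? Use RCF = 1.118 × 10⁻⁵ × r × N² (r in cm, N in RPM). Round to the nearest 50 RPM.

≈ 28600 RPM

Original rotor: r = 341 mm / 2 = 170.5 mm = 17.05 cm
RCF_original = 1.118 × 10⁻⁵ × 17.05 × (19510)² = 1.118 × 10⁻⁵ × 17.05 × 380,640,100 ≈ 72,557.2 × g
Target RCF = 1.3 × 72,557.2 ≈ 94,324.4 × g
Your rotor: r = 103 mm = 10.3 cm
94,324.4 = 1.118 × 10⁻⁵ × 10.3 × N²
N² = 94,324.4 / (11.5154 × 10⁻⁵) = 819,115,272
N ≈ √819,115,272 ≈ 28,620.2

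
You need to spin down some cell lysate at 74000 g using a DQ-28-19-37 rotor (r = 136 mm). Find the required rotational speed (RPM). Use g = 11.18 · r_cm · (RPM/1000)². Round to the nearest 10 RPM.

r = 136 mm = 13.6 cm
RCF = 11.18 × r × (N/1000)²
74,000 = 11.18 × 13.6 × (N/1000)²
(N/1000)² = 74,000 / 152.048 = 486.6884
N = 1000 × √486.6884 ≈ 22,061.0

22060 RPM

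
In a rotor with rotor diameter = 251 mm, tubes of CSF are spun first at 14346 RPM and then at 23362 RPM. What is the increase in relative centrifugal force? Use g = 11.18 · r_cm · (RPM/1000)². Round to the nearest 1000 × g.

r = 251 mm / 2 = 125.5 mm = 12.55 cm
RCF₁ = 11.18 × 12.55 × (14.346)² = 11.18 × 12.55 × 205.807716 ≈ 28,876.7 × g
RCF₂ = 11.18 × 12.55 × (23.362)² = 11.18 × 12.55 × 545.783044 ≈ 76,578.3 × g
Increase = 76,578.3 − 28,876.7 = 47,701.6

48000 × g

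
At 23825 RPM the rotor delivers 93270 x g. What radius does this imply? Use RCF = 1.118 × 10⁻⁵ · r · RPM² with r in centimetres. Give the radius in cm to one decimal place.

RCF = 1.118 × 10⁻⁵ × r × N²
93270 = 1.118 × 10⁻⁵ × r × (23825)²
r = 93270 / (1.118 × 10⁻⁵ × 567,630,625) = 93270 / 6346.11 ≈ 14.697 cm

≈ 14.7 cm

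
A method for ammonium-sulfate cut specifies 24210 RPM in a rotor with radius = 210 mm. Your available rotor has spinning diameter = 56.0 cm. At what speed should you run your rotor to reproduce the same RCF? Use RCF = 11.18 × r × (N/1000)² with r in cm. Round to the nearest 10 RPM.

20970 RPM

Original rotor: r = 210 mm = 21.0 cm
RCF_original = 11.18 × 21 × (24.21)² = 11.18 × 21 × 586.1241 ≈ 137,610.2 × g
Your rotor: r = 56.0 / 2 = 28 cm
137,610.2 = 11.18 × 28 × (N/1000)²
(N/1000)² = 137,610.2 / 313.04 = 439.593
N = 1000 × √439.593 ≈ 20,966.5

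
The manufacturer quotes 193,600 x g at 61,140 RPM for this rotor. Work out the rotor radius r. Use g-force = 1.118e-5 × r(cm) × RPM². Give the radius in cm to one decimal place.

4.6 cm

193600 = 1.118 × 10⁻⁵ × r × (61140)²
r = 193600 / (1.118 × 10⁻⁵ × 3,738,099,600) = 193600 / 41791.95 ≈ 4.632 cm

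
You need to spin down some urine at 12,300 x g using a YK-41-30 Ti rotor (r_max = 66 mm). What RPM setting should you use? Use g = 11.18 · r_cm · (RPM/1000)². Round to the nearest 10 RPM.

12910 RPM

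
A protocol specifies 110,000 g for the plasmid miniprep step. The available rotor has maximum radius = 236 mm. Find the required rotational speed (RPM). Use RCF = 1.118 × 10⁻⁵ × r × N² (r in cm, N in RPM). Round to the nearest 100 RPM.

N ≈ 20400 RPM

r = 236 mm = 23.6 cm
110,000 = 1.118 × 10⁻⁵ × 23.6 × N²
N² = 110,000 / (26.3848 × 10⁻⁵) = 416,906,704
N ≈ √416,906,704 ≈ 20,418.3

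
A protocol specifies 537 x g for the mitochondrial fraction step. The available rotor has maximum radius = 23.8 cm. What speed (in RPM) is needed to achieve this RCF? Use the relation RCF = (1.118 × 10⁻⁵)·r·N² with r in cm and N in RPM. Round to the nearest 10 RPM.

537 = 1.118 × 10⁻⁵ × 23.8 × N²
N² = 537 / (26.6084 × 10⁻⁵) = 2,018,160
N ≈ √2,018,160 ≈ 1,420.6

1420 RPM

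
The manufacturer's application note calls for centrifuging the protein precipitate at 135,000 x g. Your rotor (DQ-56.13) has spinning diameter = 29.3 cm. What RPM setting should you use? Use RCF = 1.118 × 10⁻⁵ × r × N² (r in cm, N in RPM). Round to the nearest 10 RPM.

28710 RPM

r = 29.3 / 2 = 14.65 cm
135,000 = 1.118 × 10⁻⁵ × 14.65 × N²
N² = 135,000 / (16.3787 × 10⁻⁵) = 824,241,240
N ≈ √824,241,240 ≈ 28,709.6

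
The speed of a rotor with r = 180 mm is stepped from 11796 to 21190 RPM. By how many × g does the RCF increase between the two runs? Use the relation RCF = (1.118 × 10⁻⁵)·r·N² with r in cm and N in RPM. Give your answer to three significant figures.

≈ 62400 × g

r = 180 mm = 18.0 cm
RCF₁ = 1.118 × 10⁻⁵ × 18 × (11796)² = 1.118 × 10⁻⁵ × 18 × 139,145,616 ≈ 28,001.7 × g
RCF₂ = 1.118 × 10⁻⁵ × 18 × (21190)² = 1.118 × 10⁻⁵ × 18 × 449,016,100 ≈ 90,360 × g
Increase = 90,360 − 28,001.7 = 62,358.3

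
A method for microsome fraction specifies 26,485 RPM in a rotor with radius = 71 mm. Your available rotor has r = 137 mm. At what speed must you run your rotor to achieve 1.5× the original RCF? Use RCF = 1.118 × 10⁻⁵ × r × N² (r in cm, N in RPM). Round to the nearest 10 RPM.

Original rotor: r = 71 mm = 7.1 cm
RCF = 1.118 × 10⁻⁵ × r × N²
RCF_original = 1.118 × 10⁻⁵ × 7.1 × (26485)² = 1.118 × 10⁻⁵ × 7.1 × 701,455,225 ≈ 55,680.1 × g
Target RCF = 1.5 × 55,680.1 ≈ 83,520.1 × g
Your rotor: r = 137 mm = 13.7 cm
83,520.1 = 1.118 × 10⁻⁵ × 13.7 × N²
N² = 83,520.1 / (15.3166 × 10⁻⁵) = 545,291,383
N ≈ √545,291,383 ≈ 23,351.5

23350 RPM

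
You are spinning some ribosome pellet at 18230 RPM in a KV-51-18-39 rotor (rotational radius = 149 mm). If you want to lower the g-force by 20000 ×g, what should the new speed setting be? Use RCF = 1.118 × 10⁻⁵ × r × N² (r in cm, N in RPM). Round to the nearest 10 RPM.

r = 149 mm = 14.9 cm
Current RCF = 1.118 × 10⁻⁵ × 14.9 × (18230)² = 1.118 × 10⁻⁵ × 14.9 × 332,332,900 ≈ 55,360.7 × g
Target RCF = 55,360.7 − 20,000 = 35,360.7 × g
N² = 35,360.7 / (16.6582 × 10⁻⁵) = 212,272,034
N ≈ √212,272,034 ≈ 14,569.6

14570 RPM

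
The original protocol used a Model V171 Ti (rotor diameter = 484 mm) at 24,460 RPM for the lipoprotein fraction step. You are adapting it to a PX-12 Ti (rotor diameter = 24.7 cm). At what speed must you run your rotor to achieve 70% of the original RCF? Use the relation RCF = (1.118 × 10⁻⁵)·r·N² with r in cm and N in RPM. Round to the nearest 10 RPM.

≈ 28650 RPM

Original rotor: r = 484 mm / 2 = 242 mm = 24.2 cm
RCF_original = 1.118 × 10⁻⁵ × 24.2 × (24460)² = 1.118 × 10⁻⁵ × 24.2 × 598,291,600 ≈ 161,871.4 × g
Target RCF = 0.7 × 161,871.4 ≈ 113,310 × g
Your rotor: r = 24.7 / 2 = 12.35 cm
113,310 = 1.118 × 10⁻⁵ × 12.35 × N²
N² = 113,310 / (13.8073 × 10⁻⁵) = 820,652,843
N ≈ √820,652,843 ≈ 28,647.0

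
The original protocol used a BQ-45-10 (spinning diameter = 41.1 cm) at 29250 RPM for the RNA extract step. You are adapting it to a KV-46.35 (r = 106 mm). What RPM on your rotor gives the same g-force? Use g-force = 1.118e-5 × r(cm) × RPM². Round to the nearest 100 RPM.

Original rotor: r = 41.1 / 2 = 20.55 cm
RCF = 1.118 × 10⁻⁵ × r × N²
RCF_original = 1.118 × 10⁻⁵ × 20.55 × (29250)² = 1.118 × 10⁻⁵ × 20.55 × 855,562,500 ≈ 196,564.6 × g
Your rotor: r = 106 mm = 10.6 cm
196,564.6 = 1.118 × 10⁻⁵ × 10.6 × N²
N² = 196,564.6 / (11.8508 × 10⁻⁵) = 1,658,661,019
N ≈ √1,658,661,019 ≈ 40,726.7

≈ 40700 RPM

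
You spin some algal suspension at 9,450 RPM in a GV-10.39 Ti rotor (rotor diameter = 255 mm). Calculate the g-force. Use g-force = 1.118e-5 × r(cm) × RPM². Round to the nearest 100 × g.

≈ 12700 × g

r = 255 mm / 2 = 127.5 mm = 12.75 cm
RCF = 1.118 × 10⁻⁵ × 12.75 × (9450)² = 1.118 × 10⁻⁵ × 12.75 × 89,302,500 ≈ 12,729.6 × g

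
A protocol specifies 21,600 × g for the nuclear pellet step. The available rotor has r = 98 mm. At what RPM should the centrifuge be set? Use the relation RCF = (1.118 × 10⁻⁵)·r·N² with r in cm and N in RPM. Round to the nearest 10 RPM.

r = 98 mm = 9.8 cm
21,600 = 1.118 × 10⁻⁵ × 9.8 × N²
N² = 21,600 / (10.9564 × 10⁻⁵) = 197,145,048
N ≈ √197,145,048 ≈ 14,040.8

N ≈ 14040 RPM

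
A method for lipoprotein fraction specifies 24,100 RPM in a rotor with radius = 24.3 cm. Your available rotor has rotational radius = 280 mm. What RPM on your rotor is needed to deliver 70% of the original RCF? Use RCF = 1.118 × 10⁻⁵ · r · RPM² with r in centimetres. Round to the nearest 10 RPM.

≈ 18780 RPM

RCF_original = 1.118 × 10⁻⁵ × 24.3 × (24100)² = 1.118 × 10⁻⁵ × 24.3 × 580,810,000 ≈ 157,791 × g
Target RCF = 0.7 × 157,791 ≈ 110,453.7 × g
Your rotor: r = 280 mm = 28.0 cm
110,453.7 = 1.118 × 10⁻⁵ × 28 × N²
N² = 110,453.7 / (31.304 × 10⁻⁵) = 352,842,129
N ≈ √352,842,129 ≈ 18,784.1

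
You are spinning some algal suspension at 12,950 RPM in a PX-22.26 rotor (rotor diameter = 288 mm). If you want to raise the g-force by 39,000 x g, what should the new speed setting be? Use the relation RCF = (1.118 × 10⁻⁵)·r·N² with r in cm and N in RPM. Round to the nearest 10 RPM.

20250 RPM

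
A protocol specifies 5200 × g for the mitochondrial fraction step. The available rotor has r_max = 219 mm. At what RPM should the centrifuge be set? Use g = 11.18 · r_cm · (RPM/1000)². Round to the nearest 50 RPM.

≈ 4600 RPM

r = 219 mm = 21.9 cm
5,200 = 11.18 × 21.9 × (N/1000)²
(N/1000)² = 5,200 / 244.842 = 21.23819
N = 1000 × √21.23819 ≈ 4,608.5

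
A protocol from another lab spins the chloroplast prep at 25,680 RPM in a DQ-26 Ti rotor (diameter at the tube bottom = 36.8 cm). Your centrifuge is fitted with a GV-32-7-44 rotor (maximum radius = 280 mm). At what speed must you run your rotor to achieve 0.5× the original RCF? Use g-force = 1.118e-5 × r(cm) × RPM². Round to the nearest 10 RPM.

Original rotor: r = 36.8 / 2 = 18.4 cm
RCF_original = 1.118 × 10⁻⁵ × 18.4 × (25680)² = 1.118 × 10⁻⁵ × 18.4 × 659,462,400 ≈ 135,659.3 × g
Target RCF = 0.5 × 135,659.3 ≈ 67,829.6 × g
Your rotor: r = 280 mm = 28.0 cm
67,829.6 = 1.118 × 10⁻⁵ × 28 × N²
N² = 67,829.6 / (31.304 × 10⁻⁵) = 216,680,296
N ≈ √216,680,296 ≈ 14,720.1

14720 RPM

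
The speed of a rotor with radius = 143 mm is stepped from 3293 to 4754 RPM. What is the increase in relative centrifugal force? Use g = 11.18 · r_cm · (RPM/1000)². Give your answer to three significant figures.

1880 × g

r = 143 mm = 14.3 cm
RCF₁ = 11.18 × 14.3 × (3.293)² = 11.18 × 14.3 × 10.843849 ≈ 1,733.6 × g
RCF₂ = 11.18 × 14.3 × (4.754)² = 11.18 × 14.3 × 22.600516 ≈ 3,613.2 × g
Increase = 3,613.2 − 1,733.6 = 1,879.6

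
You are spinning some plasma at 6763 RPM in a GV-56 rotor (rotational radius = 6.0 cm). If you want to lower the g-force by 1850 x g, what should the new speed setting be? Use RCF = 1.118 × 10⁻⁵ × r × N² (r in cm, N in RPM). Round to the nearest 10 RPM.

≈ 4260 RPM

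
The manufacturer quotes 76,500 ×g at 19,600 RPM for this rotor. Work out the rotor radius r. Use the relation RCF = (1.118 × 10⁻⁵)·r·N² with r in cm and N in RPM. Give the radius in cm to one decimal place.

76500 = 1.118 × 10⁻⁵ × r × (19600)²
r = 76500 / (1.118 × 10⁻⁵ × 384,160,000) = 76500 / 4294.909 ≈ 17.812 cm

17.8 cm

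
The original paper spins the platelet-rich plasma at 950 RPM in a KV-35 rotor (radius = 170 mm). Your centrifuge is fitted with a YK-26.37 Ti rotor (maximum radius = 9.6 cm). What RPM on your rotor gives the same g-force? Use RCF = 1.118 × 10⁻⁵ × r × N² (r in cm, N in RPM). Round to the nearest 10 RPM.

≈ 1260 RPM

Original rotor: r = 170 mm = 17.0 cm
RCF_original = 1.118 × 10⁻⁵ × 17 × (950)² = 1.118 × 10⁻⁵ × 17 × 902,500 ≈ 171.5 × g
171.5 = 1.118 × 10⁻⁵ × 9.6 × N²
N² = 171.5 / (10.7328 × 10⁻⁵) = 1,597,905
N ≈ √1,597,905 ≈ 1,264.1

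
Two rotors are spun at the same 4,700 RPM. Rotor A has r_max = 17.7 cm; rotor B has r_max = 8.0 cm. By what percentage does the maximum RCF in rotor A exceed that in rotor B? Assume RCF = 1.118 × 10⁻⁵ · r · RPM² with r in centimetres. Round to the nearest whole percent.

At equal RPM, RCF scales linearly with r: ratio = 17.7 / 8.0 = 2.2125.
So rotor A delivers 121.2% more g-force.

121%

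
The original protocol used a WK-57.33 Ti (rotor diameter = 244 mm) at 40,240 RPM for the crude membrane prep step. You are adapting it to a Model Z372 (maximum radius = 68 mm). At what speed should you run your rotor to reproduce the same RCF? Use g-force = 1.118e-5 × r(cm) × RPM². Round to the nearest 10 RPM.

Original rotor: r = 244 mm / 2 = 122 mm = 12.2 cm
RCF_original = 1.118 × 10⁻⁵ × 12.2 × (40240)² = 1.118 × 10⁻⁵ × 12.2 × 1,619,257,600 ≈ 220,860.3 × g
Your rotor: r = 68 mm = 6.8 cm
220,860.3 = 1.118 × 10⁻⁵ × 6.8 × N²
N² = 220,860.3 / (7.6024 × 10⁻⁵) = 2,905,139,167
N ≈ √2,905,139,167 ≈ 53,899.3

53900 RPM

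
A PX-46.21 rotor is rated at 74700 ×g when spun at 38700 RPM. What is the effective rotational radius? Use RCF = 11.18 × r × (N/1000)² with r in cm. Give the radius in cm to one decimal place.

4.5 cm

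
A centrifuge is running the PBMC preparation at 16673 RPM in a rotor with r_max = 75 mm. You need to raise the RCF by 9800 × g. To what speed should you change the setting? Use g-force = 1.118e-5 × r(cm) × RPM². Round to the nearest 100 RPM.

r = 75 mm = 7.5 cm
Current RCF = 1.118 × 10⁻⁵ × 7.5 × (16673)² = 1.118 × 10⁻⁵ × 7.5 × 277,988,929 ≈ 23,309.4 × g
Target RCF = 23,309.4 + 9,800 = 33,109.4 × g
N² = 33,109.4 / (8.385 × 10⁻⁵) = 394,864,639
N ≈ √394,864,639 ≈ 19,871.2

≈ 19900 RPM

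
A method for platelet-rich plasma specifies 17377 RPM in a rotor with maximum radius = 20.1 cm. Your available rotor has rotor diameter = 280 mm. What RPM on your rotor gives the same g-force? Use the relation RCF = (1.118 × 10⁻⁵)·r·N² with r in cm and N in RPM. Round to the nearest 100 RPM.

≈ 20800 RPM

RCF_original = 1.118 × 10⁻⁵ × 20.1 × (17377)² = 1.118 × 10⁻⁵ × 20.1 × 301,960,129 ≈ 67,855.9 × g
Your rotor: r = 280 mm / 2 = 140 mm = 14 cm
67,855.9 = 1.118 × 10⁻⁵ × 14 × N²
N² = 67,855.9 / (15.652 × 10⁻⁵) = 433,528,623
N ≈ √433,528,623 ≈ 20,821.4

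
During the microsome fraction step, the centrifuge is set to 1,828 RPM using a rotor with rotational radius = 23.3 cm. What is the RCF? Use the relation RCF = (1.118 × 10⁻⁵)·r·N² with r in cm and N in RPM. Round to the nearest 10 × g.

RCF = 1.118 × 10⁻⁵ × 23.3 × (1828)² = 1.118 × 10⁻⁵ × 23.3 × 3,341,584 ≈ 870.5 × g

RCF ≈ 870 x g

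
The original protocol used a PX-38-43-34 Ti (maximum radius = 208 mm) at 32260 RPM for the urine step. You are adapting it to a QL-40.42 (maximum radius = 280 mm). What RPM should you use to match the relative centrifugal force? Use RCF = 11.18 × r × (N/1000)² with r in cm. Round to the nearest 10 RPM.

≈ 27800 RPM

Original rotor: r = 208 mm = 20.8 cm
RCF_original = 11.18 × 20.8 × (32.26)² = 11.18 × 20.8 × 1,040.7076 ≈ 242,010.3 × g
Your rotor: r = 280 mm = 28.0 cm
242,010.3 = 11.18 × 28 × (N/1000)²
(N/1000)² = 242,010.3 / 313.04 = 773.097
N = 1000 × √773.097 ≈ 27,804.6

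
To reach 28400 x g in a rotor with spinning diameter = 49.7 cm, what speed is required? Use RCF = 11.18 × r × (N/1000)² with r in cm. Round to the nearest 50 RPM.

N ≈ 10100 RPM

r = 49.7 / 2 = 24.85 cm
28,400 = 11.18 × 24.85 × (N/1000)²
(N/1000)² = 28,400 / 277.823 = 102.2234
N = 1000 × √102.2234 ≈ 10,110.6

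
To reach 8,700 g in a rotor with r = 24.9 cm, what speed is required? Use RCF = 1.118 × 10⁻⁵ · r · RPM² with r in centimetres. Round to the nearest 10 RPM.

8,700 = 1.118 × 10⁻⁵ × 24.9 × N²
N² = 8,700 / (27.8382 × 10⁻⁵) = 31,252,021
N ≈ √31,252,021 ≈ 5,590.4

5590 RPM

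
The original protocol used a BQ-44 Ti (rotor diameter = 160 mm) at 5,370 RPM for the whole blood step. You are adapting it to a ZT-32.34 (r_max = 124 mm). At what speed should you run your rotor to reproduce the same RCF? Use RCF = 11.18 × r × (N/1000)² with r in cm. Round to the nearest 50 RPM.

4300 RPM

Original rotor: r = 160 mm / 2 = 80 mm = 8 cm
RCF = 11.18 × r × (N/1000)²
RCF_original = 11.18 × 8 × (5.37)² = 11.18 × 8 × 28.8369 ≈ 2,579.2 × g
Your rotor: r = 124 mm = 12.4 cm
2,579.2 = 11.18 × 12.4 × (N/1000)²
(N/1000)² = 2,579.2 / 138.632 = 18.60465
N = 1000 × √18.60465 ≈ 4,313.3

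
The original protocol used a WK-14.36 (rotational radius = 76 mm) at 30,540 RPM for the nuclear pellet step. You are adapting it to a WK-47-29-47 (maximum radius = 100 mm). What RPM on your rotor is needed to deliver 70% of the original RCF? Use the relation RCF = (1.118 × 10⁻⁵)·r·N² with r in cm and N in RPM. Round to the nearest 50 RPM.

≈ 22300 RPM

Original rotor: r = 76 mm = 7.6 cm
RCF_original = 1.118 × 10⁻⁵ × 7.6 × (30540)² = 1.118 × 10⁻⁵ × 7.6 × 932,691,600 ≈ 79,248.9 × g
Target RCF = 0.7 × 79,248.9 ≈ 55,474.2 × g
Your rotor: r = 100 mm = 10.0 cm
55,474.2 = 1.118 × 10⁻⁵ × 10 × N²
N² = 55,474.2 / (11.18 × 10⁻⁵) = 496,191,413
N ≈ √496,191,413 ≈ 22,275.4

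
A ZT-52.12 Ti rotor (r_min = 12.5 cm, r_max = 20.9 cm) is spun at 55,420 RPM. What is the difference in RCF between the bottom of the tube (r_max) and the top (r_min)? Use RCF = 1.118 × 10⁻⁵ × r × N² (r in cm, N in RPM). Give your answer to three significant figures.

ΔRCF ≈ 288000 ×g

ΔRCF = 1.118 × 10⁻⁵ × (r_max − r_min) × N² = 1.118 × 10⁻⁵ × 8.4 × 3,071,376,400 ≈ 288,439.1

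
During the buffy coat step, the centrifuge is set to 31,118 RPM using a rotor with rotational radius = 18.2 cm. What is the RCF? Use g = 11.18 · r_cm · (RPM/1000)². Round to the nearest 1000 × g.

≈ 197000 × g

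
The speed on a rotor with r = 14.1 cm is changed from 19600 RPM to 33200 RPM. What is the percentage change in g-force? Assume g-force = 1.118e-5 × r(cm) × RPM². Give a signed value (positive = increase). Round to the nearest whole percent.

RCF ∝ N², so the ratio is (33200/19600)² = (1.693878)² = 2.8692.
Change = 2.8692 − 1 = +1.8692 → +186.9%.

+187%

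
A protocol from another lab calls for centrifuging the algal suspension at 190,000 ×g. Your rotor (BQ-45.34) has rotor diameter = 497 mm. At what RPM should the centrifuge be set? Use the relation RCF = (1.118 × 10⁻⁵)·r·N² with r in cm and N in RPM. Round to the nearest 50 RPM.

≈ 26150 RPM

r = 497 mm / 2 = 248.5 mm = 24.85 cm
190,000 = 1.118 × 10⁻⁵ × 24.85 × N²
N² = 190,000 / (27.7823 × 10⁻⁵) = 683,888,663
N ≈ √683,888,663 ≈ 26,151.3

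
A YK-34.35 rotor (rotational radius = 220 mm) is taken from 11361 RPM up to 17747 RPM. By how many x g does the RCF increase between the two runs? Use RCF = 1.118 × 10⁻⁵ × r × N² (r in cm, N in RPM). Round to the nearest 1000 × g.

46000 x g

r = 220 mm = 22.0 cm
RCF₁ = 1.118 × 10⁻⁵ × 22 × (11361)² = 1.118 × 10⁻⁵ × 22 × 129,072,321 ≈ 31,746.6 × g
RCF₂ = 1.118 × 10⁻⁵ × 22 × (17747)² = 1.118 × 10⁻⁵ × 22 × 314,956,009 ≈ 77,466.6 × g
Increase = 77,466.6 − 31,746.6 = 45,720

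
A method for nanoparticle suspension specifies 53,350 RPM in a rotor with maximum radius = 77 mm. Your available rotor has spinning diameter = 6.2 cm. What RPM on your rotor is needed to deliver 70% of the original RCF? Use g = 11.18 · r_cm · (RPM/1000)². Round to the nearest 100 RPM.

Original rotor: r = 77 mm = 7.7 cm
RCF_original = 11.18 × 7.7 × (53.35)² = 11.18 × 7.7 × 2,846.2225 ≈ 245,019.9 × g
Target RCF = 0.7 × 245,019.9 ≈ 171,513.9 × g
Your rotor: r = 6.2 / 2 = 3.1 cm
171,513.9 = 11.18 × 3.1 × (N/1000)²
(N/1000)² = 171,513.9 / 34.658 = 4948.754
N = 1000 × √4948.754 ≈ 70,347.4

≈ 70300 RPM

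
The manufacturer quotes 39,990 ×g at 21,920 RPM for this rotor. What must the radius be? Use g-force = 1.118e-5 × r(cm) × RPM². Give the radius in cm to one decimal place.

RCF = 1.118 × 10⁻⁵ × r × N²
39990 = 1.118 × 10⁻⁵ × r × (21920)²
r = 39990 / (1.118 × 10⁻⁵ × 480,486,400) = 39990 / 5371.838 ≈ 7.444 cm

7.4 cm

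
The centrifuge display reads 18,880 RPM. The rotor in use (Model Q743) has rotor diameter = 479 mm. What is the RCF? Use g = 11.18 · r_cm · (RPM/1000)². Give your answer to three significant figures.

r = 479 mm / 2 = 239.5 mm = 23.95 cm
RCF = 11.18 × r × (N/1000)²
RCF = 11.18 × 23.95 × (18.88)² = 11.18 × 23.95 × 356.4544 ≈ 95,444.6 × g

≈ 95400 x g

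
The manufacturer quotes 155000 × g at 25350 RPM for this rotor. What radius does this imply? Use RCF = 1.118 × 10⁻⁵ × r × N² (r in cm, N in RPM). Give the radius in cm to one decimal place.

≈ 21.6 cm

155000 = 1.118 × 10⁻⁵ × r × (25350)²
r = 155000 / (1.118 × 10⁻⁵ × 642,622,500) = 155000 / 7184.52 ≈ 21.574 cm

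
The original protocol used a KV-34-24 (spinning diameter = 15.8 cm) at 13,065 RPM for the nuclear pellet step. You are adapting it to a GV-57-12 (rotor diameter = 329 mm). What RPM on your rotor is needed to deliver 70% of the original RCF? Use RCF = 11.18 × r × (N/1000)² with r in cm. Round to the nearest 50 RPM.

Original rotor: r = 15.8 / 2 = 7.9 cm
RCF_original = 11.18 × 7.9 × (13.065)² = 11.18 × 7.9 × 170.694225 ≈ 15,076.1 × g
Target RCF = 0.7 × 15,076.1 ≈ 10,553.3 × g
Your rotor: r = 329 mm / 2 = 164.5 mm = 16.45 cm
10,553.3 = 11.18 × 16.45 × (N/1000)²
(N/1000)² = 10,553.3 / 183.911 = 57.38265
N = 1000 × √57.38265 ≈ 7,575.1

7600 RPM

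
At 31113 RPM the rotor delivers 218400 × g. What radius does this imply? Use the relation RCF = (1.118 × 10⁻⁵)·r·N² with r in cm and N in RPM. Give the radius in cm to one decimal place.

20.2 cm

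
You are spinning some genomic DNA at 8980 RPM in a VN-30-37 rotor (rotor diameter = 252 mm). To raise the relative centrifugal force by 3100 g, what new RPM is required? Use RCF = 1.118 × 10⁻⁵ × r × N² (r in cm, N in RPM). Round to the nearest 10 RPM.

10130 RPM

r = 252 mm / 2 = 126 mm = 12.6 cm
Current RCF = 1.118 × 10⁻⁵ × 12.6 × (8980)² = 1.118 × 10⁻⁵ × 12.6 × 80,640,400 ≈ 11,359.7 × g
Target RCF = 11,359.7 + 3,100 = 14,459.7 × g
N² = 14,459.7 / (14.0868 × 10⁻⁵) = 102,647,159
N ≈ √102,647,159 ≈ 10,131.5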